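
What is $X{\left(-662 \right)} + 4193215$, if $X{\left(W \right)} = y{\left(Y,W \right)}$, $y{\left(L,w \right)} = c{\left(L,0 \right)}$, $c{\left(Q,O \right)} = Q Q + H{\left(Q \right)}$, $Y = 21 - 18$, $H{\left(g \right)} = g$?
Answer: $4193227$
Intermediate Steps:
$Y = 3$
$c{\left(Q,O \right)} = Q + Q^{2}$ ($c{\left(Q,O \right)} = Q Q + Q = Q^{2} + Q = Q + Q^{2}$)
$y{\left(L,w \right)} = L \left(1 + L\right)$
$X{\left(W \right)} = 12$ ($X{\left(W \right)} = 3 \left(1 + 3\right) = 3 \cdot 4 = 12$)
$X{\left(-662 \right)} + 4193215 = 12 + 4193215 = 4193227$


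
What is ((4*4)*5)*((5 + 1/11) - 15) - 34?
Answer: -9094/11 ≈ -826.73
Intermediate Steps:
((4*4)*5)*((5 + 1/11) - 15) - 34 = (16*5)*((5 + 1/11) - 15) - 34 = 80*(56/11 - 15) - 34 = 80*(-109/11) - 34 = -8720/11 - 34 = -9094/11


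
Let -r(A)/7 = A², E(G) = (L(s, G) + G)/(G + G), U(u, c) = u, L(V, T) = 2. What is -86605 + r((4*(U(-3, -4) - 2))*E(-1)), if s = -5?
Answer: -87305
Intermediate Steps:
E(G) = (2 + G)/(2*G) (E(G) = (2 + G)/(G + G) = (2 + G)/((2*G)) = (2 + G)*(1/(2*G)) = (2 + G)/(2*G))
r(A) = -7*A²
-86605 + r((4*(U(-3, -4) - 2))*E(-1)) = -86605 - 7*4*(-3 - 2)²*(2 - 1)² = -86605 - 7*((4*(-5))*((½)*(-1)*1))² = -86605 - 7*(-20*(-½))² = -86605 - 7*10² = -86605 - 7*100 = -86605 - 700 = -87305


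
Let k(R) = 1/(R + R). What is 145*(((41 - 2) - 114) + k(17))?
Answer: -369605/34 ≈ -10871.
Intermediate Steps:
k(R) = 1/(2*R)
145*(((41 - 2) - 114) + k(17)) = 145*(((41 - 2) - 114) + (1/2)/17) = 145*((39 - 114) + (1/2)*(1/17)) = 145*(-75 + 1/34) = 145*(-2549/34) = -369605/34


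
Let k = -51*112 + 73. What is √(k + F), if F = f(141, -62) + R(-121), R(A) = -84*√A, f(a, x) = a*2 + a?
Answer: 2*√(-1304 - 231*I) ≈ 6.3722 - 72.502*I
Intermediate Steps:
f(a, x) = 3*a (f(a, x) = 2*a + a = 3*a)
F = 423 - 924*I (F = 3*141 - 924*I = 423 - 924*I ≈ 423.0 - 924.0*I)
k = -5639 (k = -5712 + 73 = -5639)
√(k + F) = √(-5639 + (423 - 924*I)) = √(-5216 - 924*I)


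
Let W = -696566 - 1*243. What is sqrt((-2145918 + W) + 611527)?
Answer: 20*I*sqrt(5578) ≈ 1493.7*I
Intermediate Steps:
W = -696809 (W = -696566 - 243 = -696809)
sqrt((-2145918 + W) + 611527) = sqrt((-2145918 - 696809) + 611527) = sqrt(-2842727 + 611527) = sqrt(-2231200) = 20*I*sqrt(5578)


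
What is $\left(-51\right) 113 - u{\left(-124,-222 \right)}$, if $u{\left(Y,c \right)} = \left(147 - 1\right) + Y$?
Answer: $-5785$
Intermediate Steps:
$u{\left(Y,c \right)} = 146 + Y$
$\left(-51\right) 113 - u{\left(-124,-222 \right)} = \left(-51\right) 113 - \left(146 - 124\right) = -5763 - 22 = -5785$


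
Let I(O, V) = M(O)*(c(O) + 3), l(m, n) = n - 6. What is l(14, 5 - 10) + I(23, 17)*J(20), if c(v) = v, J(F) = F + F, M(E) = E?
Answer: 23909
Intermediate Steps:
J(F) = 2*F
l(m, n) = -6 + n
I(O, V) = O*(3 + O) (I(O, V) = O*(O + 3) = O*(3 + O))
l(14, 5 - 10) + I(23, 17)*J(20) = (-6 + (5 - 10)) + (23*(3 + 23))*(2*20) = (-6 - 5) + (23*26)*40 = -11 + 598*40 = -11 + 23920 = 23909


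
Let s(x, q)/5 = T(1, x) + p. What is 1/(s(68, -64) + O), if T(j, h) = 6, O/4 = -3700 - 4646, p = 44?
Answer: -1/33134 ≈ -3.0180e-5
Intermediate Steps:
O = -33384 (O = 4*(-3700 - 4646) = 4*(-8346) = -33384)
s(x, q) = 250 (s(x, q) = 5*(6 + 44) = 5*50 = 250)
1/(s(68, -64) + O) = 1/(250 - 33384) = 1/(-33134) = -1/33134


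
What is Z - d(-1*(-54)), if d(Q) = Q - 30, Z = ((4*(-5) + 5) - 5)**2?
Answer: 376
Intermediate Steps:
Z = 400 (Z = ((-20 + 5) - 5)**2 = (-15 - 5)**2 = (-20)**2 = 400)
d(Q) = -30 + Q
Z - d(-1*(-54)) = 400 - (-30 - 1*(-54)) = 400 - (-30 + 54) = 400 - 1*24 = 400 - 24 = 376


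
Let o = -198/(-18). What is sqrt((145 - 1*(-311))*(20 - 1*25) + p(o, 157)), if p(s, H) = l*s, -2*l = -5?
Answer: I*sqrt(9010)/2 ≈ 47.461*I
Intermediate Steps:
l = 5/2 (l = -1/2*(-5) = 5/2 ≈ 2.5000)
o = 11 (o = -198*(-1/18) = 11)
p(s, H) = 5*s/2
sqrt((145 - 1*(-311))*(20 - 1*25) + p(o, 157)) = sqrt((145 - 1*(-311))*(20 - 1*25) + (5/2)*11) = sqrt((145 + 311)*(20 - 25) + 55/2) = sqrt(456*(-5) + 55/2) = sqrt(-2280 + 55/2) = sqrt(-4505/2) = I*sqrt(9010)/2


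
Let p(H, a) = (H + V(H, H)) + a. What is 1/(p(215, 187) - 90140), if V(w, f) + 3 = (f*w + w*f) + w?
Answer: 1/2924 ≈ 0.00034200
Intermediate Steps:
V(w, f) = -3 + w + 2*f*w (V(w, f) = -3 + ((f*w + w*f) + w) = -3 + ((f*w + f*w) + w) = -3 + (2*f*w + w) = -3 + (w + 2*f*w) = -3 + w + 2*f*w)
p(H, a) = -3 + a + 2*H + 2*H² (p(H, a) = (H + (-3 + H + 2*H*H)) + a = (H + (-3 + H + 2*H²)) + a = (-3 + 2*H + 2*H²) + a = -3 + a + 2*H + 2*H²)
1/(p(215, 187) - 90140) = 1/((-3 + 187 + 2*215 + 2*215²) - 90140) = 1/((-3 + 187 + 430 + 2*46225) - 90140) = 1/((-3 + 187 + 430 + 92450) - 90140) = 1/(93064 - 90140) = 1/2924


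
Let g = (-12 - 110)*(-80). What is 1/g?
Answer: 1/9760 ≈ 0.00010246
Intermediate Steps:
g = 9760 (g = -122*(-80) = 9760)
1/g = 1/9760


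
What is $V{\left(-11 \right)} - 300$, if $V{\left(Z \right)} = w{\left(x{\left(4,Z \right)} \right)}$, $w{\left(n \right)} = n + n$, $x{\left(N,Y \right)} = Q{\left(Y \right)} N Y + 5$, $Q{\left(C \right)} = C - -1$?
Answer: $590$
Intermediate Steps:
$Q{\left(C \right)} = 1 + C$ ($Q{\left(C \right)} = C + 1 = 1 + C$)
$x{\left(N,Y \right)} = 5 + N Y \left(1 + Y\right)$ ($x{\left(N,Y \right)} = \left(1 + Y\right) N Y + 5 = N \left(1 + Y\right) Y + 5 = N Y \left(1 + Y\right) + 5 = 5 + N Y \left(1 + Y\right)$)
$w{\left(n \right)} = 2 n$
$V{\left(Z \right)} = 10 + 8 Z \left(1 + Z\right)$ ($V{\left(Z \right)} = 2 \left(5 + 4 Z \left(1 + Z\right)\right) = 10 + 8 Z \left(1 + Z\right)$)
$V{\left(-11 \right)} - 300 = \left(10 + 8 \left(-11\right) \left(1 - 11\right)\right) - 300 = \left(10 + 8 \left(-11\right) \left(-10\right)\right) - 300 = \left(10 + 880\right) - 300 = 890 - 300 = 590$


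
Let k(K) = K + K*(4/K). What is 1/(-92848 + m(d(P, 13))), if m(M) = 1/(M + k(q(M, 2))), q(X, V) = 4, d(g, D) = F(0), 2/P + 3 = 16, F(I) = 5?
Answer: -13/1207023 ≈ -1.0770e-5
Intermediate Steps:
P = 2/13 (P = 2/(-3 + 16) = 2/13 ≈ 0.15385)
d(g, D) = 5
k(K) = 4 + K (k(K) = K + 4 = 4 + K)
m(M) = 1/(8 + M) (m(M) = 1/(M + (4 + 4)) = 1/(M + 8) = 1/(8 + M))
1/(-92848 + m(d(P, 13))) = 1/(-92848 + 1/(8 + 5)) = 1/(-92848 + 1/13) = 1/(-1207023/13) = -13/1207023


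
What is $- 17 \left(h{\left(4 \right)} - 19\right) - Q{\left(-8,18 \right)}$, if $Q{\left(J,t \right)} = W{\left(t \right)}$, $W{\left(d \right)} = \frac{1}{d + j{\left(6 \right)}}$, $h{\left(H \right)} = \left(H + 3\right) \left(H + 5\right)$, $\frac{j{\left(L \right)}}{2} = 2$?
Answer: $- \frac{16457}{22} \approx -748.04$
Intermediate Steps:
$j{\left(L \right)} = 4$ ($j{\left(L \right)} = 2 \cdot 2 = 4$)
$h{\left(H \right)} = \left(3 + H\right) \left(5 + H\right)$
$W{\left(d \right)} = \frac{1}{4 + d}$ ($W{\left(d \right)} = \frac{1}{d + 4} = \frac{1}{4 + d}$)
$Q{\left(J,t \right)} = \frac{1}{4 + t}$
$- 17 \left(h{\left(4 \right)} - 19\right) - Q{\left(-8,18 \right)} = - 17 \left(\left(15 + 4^{2} + 8 \cdot 4\right) - 19\right) - \frac{1}{4 + 18} = - 17 \left(\left(15 + 16 + 32\right) - 19\right) - \frac{1}{22} = - 17 \left(63 - 19\right) - \frac{1}{22} = \left(-17\right) 44 - \frac{1}{22} = -748 - \frac{1}{22} = - \frac{16457}{22}$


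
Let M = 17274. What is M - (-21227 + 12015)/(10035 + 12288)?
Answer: 55088102/3189 ≈ 17274.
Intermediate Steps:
M - (-21227 + 12015)/(10035 + 12288) = 17274 - (-21227 + 12015)/(10035 + 12288) = 17274 - (-9212)/22323 = 17274 - 1*(-1316/3189) = 17274 + 1316/3189 = 55088102/3189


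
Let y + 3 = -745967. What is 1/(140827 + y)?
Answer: -1/605143 ≈ -1.6525e-6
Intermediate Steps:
y = -745970 (y = -3 - 745967 = -745970)
1/(140827 + y) = 1/(140827 - 745970) = 1/(-605143) = -1/605143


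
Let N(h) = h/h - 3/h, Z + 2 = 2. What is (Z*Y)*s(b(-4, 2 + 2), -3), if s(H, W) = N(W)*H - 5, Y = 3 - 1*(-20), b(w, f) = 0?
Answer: 0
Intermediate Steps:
Z = 0 (Z = -2 + 2 = 0)
Y = 23 (Y = 3 + 20 = 23)
N(h) = 1 - 3/h
s(H, W) = -5 + H*(-3 + W)/W (s(H, W) = ((-3 + W)/W)*H - 5 = H*(-3 + W)/W - 5 = -5 + H*(-3 + W)/W)
(Z*Y)*s(b(-4, 2 + 2), -3) = (0*23)*(-5 + 0 - 3*0/(-3)) = 0*(-5 + 0 - 3*0*(-⅓)) = 0*(-5 + 0 + 0) = 0*(-5) = 0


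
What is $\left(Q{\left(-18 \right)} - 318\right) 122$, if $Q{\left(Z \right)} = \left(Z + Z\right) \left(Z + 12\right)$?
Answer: $-12444$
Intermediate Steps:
$Q{\left(Z \right)} = 2 Z \left(12 + Z\right)$
$\left(Q{\left(-18 \right)} - 318\right) 122 = \left(2 \left(-18\right) \left(12 - 18\right) - 318\right) 122 = \left(2 \left(-18\right) \left(-6\right) - 318\right) 122 = \left(216 - 318\right) 122 = \left(-102\right) 122 = -12444$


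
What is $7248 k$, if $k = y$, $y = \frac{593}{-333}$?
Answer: $- \frac{1432688}{111} \approx -12907.0$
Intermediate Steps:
$y = - \frac{593}{333}$ ($y = 593 \left(- \frac{1}{333}\right) = - \frac{593}{333} \approx -1.7808$)
$k = - \frac{593}{333} \approx -1.7808$
$7248 k = 7248 \left(- \frac{593}{333}\right) = - \frac{1432688}{111}$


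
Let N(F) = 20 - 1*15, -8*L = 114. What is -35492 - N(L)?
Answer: -35497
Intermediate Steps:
L = -57/4 (L = -⅛*114 = -57/4 ≈ -14.250)
N(F) = 5 (N(F) = 20 - 15 = 5)
-35492 - N(L) = -35492 - 1*5 = -35492 - 5 = -35497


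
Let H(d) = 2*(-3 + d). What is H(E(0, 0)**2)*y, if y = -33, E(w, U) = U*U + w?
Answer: 198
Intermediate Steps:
E(w, U) = w + U**2 (E(w, U) = U**2 + w = w + U**2)
H(d) = -6 + 2*d
H(E(0, 0)**2)*y = (-6 + 2*(0 + 0**2)**2)*(-33) = (-6 + 2*(0 + 0)**2)*(-33) = (-6 + 2*0**2)*(-33) = (-6 + 2*0)*(-33) = (-6 + 0)*(-33) = -6*(-33) = 198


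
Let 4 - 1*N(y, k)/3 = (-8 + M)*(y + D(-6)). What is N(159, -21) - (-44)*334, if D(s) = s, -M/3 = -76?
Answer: -86272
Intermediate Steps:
M = 228 (M = -3*(-76) = 228)
N(y, k) = 3972 - 660*y (N(y, k) = 12 - 3*(-8 + 228)*(y - 6) = 12 - 660*(-6 + y) = 12 - 3*(-1320 + 220*y) = 12 + (3960 - 660*y) = 3972 - 660*y)
N(159, -21) - (-44)*334 = (3972 - 660*159) - (-44)*334 = (3972 - 104940) - 1*(-14696) = -100968 + 14696 = -86272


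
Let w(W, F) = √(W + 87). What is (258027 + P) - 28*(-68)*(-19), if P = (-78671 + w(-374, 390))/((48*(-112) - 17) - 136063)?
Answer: 31382233727/141456 - I*√287/141456 ≈ 2.2185e+5 - 0.00011976*I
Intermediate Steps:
w(W, F) = √(87 + W)
P = 78671/141456 - I*√287/141456 (P = (-78671 + √(87 - 374))/((48*(-112) - 17) - 136063) = (-78671 + √(-287))/((-5376 - 17) - 136063) = (-78671 + I*√287)/(-5393 - 136063) = (-78671 + I*√287)/(-141456) = (-78671 + I*√287)*(-1/141456) = 78671/141456 - I*√287/141456 ≈ 0.55615 - 0.00011976*I)
(258027 + P) - 28*(-68)*(-19) = (258027 + (78671/141456 - I*√287/141456)) - 28*(-68)*(-19) = (36499545983/141456 - I*√287/141456) + 1904*(-19) = (36499545983/141456 - I*√287/141456) - 36176 = 31382233727/141456 - I*√287/141456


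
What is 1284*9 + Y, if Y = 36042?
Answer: 47598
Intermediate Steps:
1284*9 + Y = 1284*9 + 36042 = 11556 + 36042 = 47598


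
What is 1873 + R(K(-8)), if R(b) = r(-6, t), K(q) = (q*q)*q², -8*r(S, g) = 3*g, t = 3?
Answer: 14975/8 ≈ 1871.9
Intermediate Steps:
r(S, g) = -3*g/8
K(q) = q⁴ (K(q) = q²*q² = q⁴)
R(b) = -9/8 (R(b) = -3/8*3 = -9/8)
1873 + R(K(-8)) = 1873 - 9/8 = 14975/8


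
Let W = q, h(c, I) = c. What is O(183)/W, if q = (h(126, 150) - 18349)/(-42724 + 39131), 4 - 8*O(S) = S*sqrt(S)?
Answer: 3593/36446 - 657519*sqrt(183)/145784 ≈ -60.915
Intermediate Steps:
O(S) = 1/2 - S**(3/2)/8 (O(S) = 1/2 - S*sqrt(S)/8 = 1/2 - S**(3/2)/8)
q = 18223/3593 (q = (126 - 18349)/(-42724 + 39131) = -18223/(-3593) = -18223*(-1/3593) = 18223/3593 ≈ 5.0718)
W = 18223/3593 ≈ 5.0718
O(183)/W = (1/2 - 183*sqrt(183)/8)/(18223/3593) = (1/2 - 183*sqrt(183)/8)*(3593/18223) = 3593/36446 - 657519*sqrt(183)/145784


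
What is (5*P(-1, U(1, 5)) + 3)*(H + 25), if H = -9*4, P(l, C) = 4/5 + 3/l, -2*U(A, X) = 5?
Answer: 88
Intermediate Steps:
U(A, X) = -5/2 (U(A, X) = -½*5 = -5/2)
P(l, C) = ⅘ + 3/l (P(l, C) = 4*(⅕) + 3/l = ⅘ + 3/l)
H = -36
(5*P(-1, U(1, 5)) + 3)*(H + 25) = (5*(⅘ + 3/(-1)) + 3)*(-36 + 25) = (5*(⅘ + 3*(-1)) + 3)*(-11) = (5*(⅘ - 3) + 3)*(-11) = (5*(-11/5) + 3)*(-11) = (-11 + 3)*(-11) = -8*(-11) = 88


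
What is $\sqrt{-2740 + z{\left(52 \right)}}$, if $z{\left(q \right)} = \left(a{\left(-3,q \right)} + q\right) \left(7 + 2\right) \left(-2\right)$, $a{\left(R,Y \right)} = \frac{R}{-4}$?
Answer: $\frac{i \sqrt{14758}}{2} \approx 60.741 i$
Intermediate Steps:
$a{\left(R,Y \right)} = - \frac{R}{4}$ ($a{\left(R,Y \right)} = R \left(- \frac{1}{4}\right) = - \frac{R}{4}$)
$z{\left(q \right)} = - \frac{27}{2} - 18 q$ ($z{\left(q \right)} = \left(\left(- \frac{1}{4}\right) \left(-3\right) + q\right) \left(7 + 2\right) \left(-2\right) = \left(\frac{3}{4} + q\right) 9 \left(-2\right) = \left(\frac{27}{4} + 9 q\right) \left(-2\right) = - \frac{27}{2} - 18 q$)
$\sqrt{-2740 + z{\left(52 \right)}} = \sqrt{-2740 - \frac{1899}{2}} = \sqrt{- \frac{7379}{2}} = \frac{i \sqrt{14758}}{2}$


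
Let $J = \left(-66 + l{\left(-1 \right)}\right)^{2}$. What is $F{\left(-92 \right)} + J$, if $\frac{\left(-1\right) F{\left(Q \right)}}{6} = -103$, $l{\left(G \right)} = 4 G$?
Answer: $5518$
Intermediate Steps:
$F{\left(Q \right)} = 618$ ($F{\left(Q \right)} = \left(-6\right) \left(-103\right) = 618$)
$J = 4900$ ($J = \left(-66 + 4 \left(-1\right)\right)^{2} = \left(-66 - 4\right)^{2} = \left(-70\right)^{2} = 4900$)
$F{\left(-92 \right)} + J = 618 + 4900 = 5518$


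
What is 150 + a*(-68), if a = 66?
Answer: -4338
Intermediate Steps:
150 + a*(-68) = 150 + 66*(-68) = 150 - 4488 = -4338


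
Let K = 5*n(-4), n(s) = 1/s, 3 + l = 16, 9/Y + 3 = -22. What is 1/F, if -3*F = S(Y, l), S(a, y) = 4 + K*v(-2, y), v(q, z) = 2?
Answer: -2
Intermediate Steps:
Y = -9/25 (Y = 9/(-3 - 22) = 9/(-25) = 9*(-1/25) = -9/25 ≈ -0.36000)
l = 13 (l = -3 + 16 = 13)
n(s) = 1/s
K = -5/4 (K = 5/(-4) = 5*(-¼) = -5/4 ≈ -1.2500)
S(a, y) = 3/2 (S(a, y) = 4 - 5/4*2 = 4 - 5/2 = 3/2)
F = -½ (F = -⅓*3/2 = -½ ≈ -0.50000)
1/F = 1/(-½) = -2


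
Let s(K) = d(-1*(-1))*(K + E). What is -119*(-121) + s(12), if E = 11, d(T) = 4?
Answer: 14491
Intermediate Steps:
s(K) = 44 + 4*K (s(K) = 4*(K + 11) = 4*(11 + K) = 44 + 4*K)
-119*(-121) + s(12) = -119*(-121) + (44 + 4*12) = 14399 + (44 + 48) = 14399 + 92 = 14491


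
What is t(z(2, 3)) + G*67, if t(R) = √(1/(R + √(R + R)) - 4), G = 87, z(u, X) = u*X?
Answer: 5829 + √(-46 - 16*√3)/(2*√(3 + √3)) ≈ 5829.0 + 1.9734*I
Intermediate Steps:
z(u, X) = X*u
t(R) = √(-4 + 1/(R + √2*√R)) (t(R) = √(1/(R + √(2*R)) - 4) = √(1/(R + √2*√R) - 4) = √(-4 + 1/(R + √2*√R)))
t(z(2, 3)) + G*67 = √(-4 + 1/(3*2 + √2*√(3*2))) + 87*67 = √(-4 + 1/(6 + √2*√6)) + 5829 = √(-4 + 1/(6 + 2*√3)) + 5829 = 5829 + √(-4 + 1/(6 + 2*√3))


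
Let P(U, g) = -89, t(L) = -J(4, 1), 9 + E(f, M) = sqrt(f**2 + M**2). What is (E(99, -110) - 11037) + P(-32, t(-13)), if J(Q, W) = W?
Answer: -11135 + 11*sqrt(181) ≈ -10987.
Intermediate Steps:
E(f, M) = -9 + sqrt(M**2 + f**2) (E(f, M) = -9 + sqrt(f**2 + M**2) = -9 + sqrt(M**2 + f**2))
t(L) = -1 (t(L) = -1*1 = -1)
(E(99, -110) - 11037) + P(-32, t(-13)) = ((-9 + sqrt((-110)**2 + 99**2)) - 11037) - 89 = ((-9 + sqrt(12100 + 9801)) - 11037) - 89 = ((-9 + sqrt(21901)) - 11037) - 89 = ((-9 + 11*sqrt(181)) - 11037) - 89 = (-11046 + 11*sqrt(181)) - 89 = -11135 + 11*sqrt(181)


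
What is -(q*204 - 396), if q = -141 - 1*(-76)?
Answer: 13656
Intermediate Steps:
q = -65 (q = -141 + 76 = -65)
-(q*204 - 396) = -(-65*204 - 396) = -(-13260 - 396) = -1*(-13656) = 13656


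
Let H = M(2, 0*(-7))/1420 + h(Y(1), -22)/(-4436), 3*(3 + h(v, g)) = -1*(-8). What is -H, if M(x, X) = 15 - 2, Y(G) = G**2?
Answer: -21803/2362170 ≈ -0.0092301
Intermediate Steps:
M(x, X) = 13
h(v, g) = -1/3 (h(v, g) = -3 + (-1*(-8))/3 = -3 + (1/3)*8 = -3 + 8/3 = -1/3)
H = 21803/2362170 (H = 13/1420 - 1/3/(-4436) = 13*(1/1420) - 1/3*(-1/4436) = 13/1420 + 1/13308 = 21803/2362170 ≈ 0.0092301)
-H = -1*21803/2362170 = -21803/2362170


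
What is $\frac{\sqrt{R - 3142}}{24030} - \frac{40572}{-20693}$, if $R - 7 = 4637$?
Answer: $\frac{40572}{20693} + \frac{\sqrt{1502}}{24030} \approx 1.9623$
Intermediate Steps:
$R = 4644$ ($R = 7 + 4637 = 4644$)
$\frac{\sqrt{R - 3142}}{24030} - \frac{40572}{-20693} = \frac{\sqrt{4644 - 3142}}{24030} - \frac{40572}{-20693} = \sqrt{1502} \cdot \frac{1}{24030} - - \frac{40572}{20693} = \frac{\sqrt{1502}}{24030} + \frac{40572}{20693} = \frac{40572}{20693} + \frac{\sqrt{1502}}{24030}$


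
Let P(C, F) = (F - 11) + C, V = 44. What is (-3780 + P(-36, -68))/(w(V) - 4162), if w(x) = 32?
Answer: 779/826 ≈ 0.94310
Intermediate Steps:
P(C, F) = -11 + C + F (P(C, F) = (-11 + F) + C = -11 + C + F)
(-3780 + P(-36, -68))/(w(V) - 4162) = (-3780 + (-11 - 36 - 68))/(32 - 4162) = (-3780 - 115)/(-4130) = -3895*(-1/4130) = 779/826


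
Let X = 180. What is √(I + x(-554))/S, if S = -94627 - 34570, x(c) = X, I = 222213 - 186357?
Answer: -6*√1001/129197 ≈ -0.0014693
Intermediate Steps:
I = 35856
x(c) = 180
S = -129197
√(I + x(-554))/S = √(35856 + 180)/(-129197) = √36036*(-1/129197) = (6*√1001)*(-1/129197) = -6*√1001/129197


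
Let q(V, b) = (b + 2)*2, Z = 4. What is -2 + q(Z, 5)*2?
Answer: 26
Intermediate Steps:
q(V, b) = 4 + 2*b (q(V, b) = (2 + b)*2 = 4 + 2*b)
-2 + q(Z, 5)*2 = -2 + (4 + 2*5)*2 = -2 + (4 + 10)*2 = -2 + 14*2 = -2 + 28 = 26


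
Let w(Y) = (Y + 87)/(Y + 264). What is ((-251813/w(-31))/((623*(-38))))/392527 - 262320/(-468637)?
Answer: 2314174297033787/4133460272743984 ≈ 0.55986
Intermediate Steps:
w(Y) = (87 + Y)/(264 + Y)
((-251813/w(-31))/((623*(-38))))/392527 - 262320/(-468637) = ((-251813*(264 - 31)/(87 - 31))/((623*(-38))))/392527 - 262320/(-468637) = (-251813/(56/233)/(-23674))*(1/392527) - 262320*(-1/468637) = (-251813/((1/233)*56)*(-1/23674))*(1/392527) + 262320/468637 = (-251813/56/233*(-1/23674))*(1/392527) + 262320/468637 = (-251813*233/56*(-1/23674))*(1/392527) + 262320/468637 = -58672429/56*(-1/23674)*(1/392527) + 262320/468637 = (58672429/1325744)*(1/392527) + 262320/468637 = 58672429/520390315088 + 262320/468637 = 2314174297033787/4133460272743984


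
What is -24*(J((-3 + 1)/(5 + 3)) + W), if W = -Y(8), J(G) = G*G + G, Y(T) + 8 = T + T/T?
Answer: 57/2 ≈ 28.500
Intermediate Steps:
Y(T) = -7 + T (Y(T) = -8 + (T + T/T) = -8 + (T + 1) = -8 + (1 + T) = -7 + T)
J(G) = G + G² (J(G) = G² + G = G + G²)
W = -1 (W = -(-7 + 8) = -1*1 = -1)
-24*(J((-3 + 1)/(5 + 3)) + W) = -24*(((-3 + 1)/(5 + 3))*(1 + (-3 + 1)/(5 + 3)) - 1) = -24*((-2/8)*(1 - 2/8) - 1) = -24*((-2*⅛)*(1 - 2*⅛) - 1) = -24*(-(1 - ¼)/4 - 1) = -24*(-¼*¾ - 1) = -24*(-3/16 - 1) = -24*(-19/16) = 57/2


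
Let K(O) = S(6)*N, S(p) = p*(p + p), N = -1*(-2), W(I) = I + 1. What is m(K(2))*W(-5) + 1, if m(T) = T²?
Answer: -82943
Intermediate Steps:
W(I) = 1 + I
N = 2
S(p) = 2*p² (S(p) = p*(2*p) = 2*p²)
K(O) = 144 (K(O) = (2*6²)*2 = (2*36)*2 = 72*2 = 144)
m(K(2))*W(-5) + 1 = 144²*(1 - 5) + 1 = 20736*(-4) + 1 = -82944 + 1 = -82943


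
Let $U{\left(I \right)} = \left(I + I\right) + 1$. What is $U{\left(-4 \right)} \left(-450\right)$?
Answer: $3150$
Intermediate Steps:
$U{\left(I \right)} = 1 + 2 I$ ($U{\left(I \right)} = 2 I + 1 = 1 + 2 I$)
$U{\left(-4 \right)} \left(-450\right) = \left(1 + 2 \left(-4\right)\right) \left(-450\right) = \left(1 - 8\right) \left(-450\right) = \left(-7\right) \left(-450\right) = 3150$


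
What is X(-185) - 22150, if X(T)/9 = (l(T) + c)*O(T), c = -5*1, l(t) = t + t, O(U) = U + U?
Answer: 1226600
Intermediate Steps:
O(U) = 2*U
l(t) = 2*t
c = -5
X(T) = 18*T*(-5 + 2*T) (X(T) = 9*((2*T - 5)*(2*T)) = 9*((-5 + 2*T)*(2*T)) = 9*(2*T*(-5 + 2*T)) = 18*T*(-5 + 2*T))
X(-185) - 22150 = 18*(-185)*(-5 + 2*(-185)) - 22150 = 18*(-185)*(-5 - 370) - 22150 = 18*(-185)*(-375) - 22150 = 1248750 - 22150 = 1226600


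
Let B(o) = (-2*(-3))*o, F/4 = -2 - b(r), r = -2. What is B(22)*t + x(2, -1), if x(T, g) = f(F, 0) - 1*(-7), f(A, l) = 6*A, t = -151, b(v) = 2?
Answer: -20021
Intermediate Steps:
F = -16 (F = 4*(-2 - 1*2) = 4*(-2 - 2) = 4*(-4) = -16)
B(o) = 6*o
x(T, g) = -89 (x(T, g) = 6*(-16) - 1*(-7) = -96 + 7 = -89)
B(22)*t + x(2, -1) = (6*22)*(-151) - 89 = 132*(-151) - 89 = -19932 - 89 = -20021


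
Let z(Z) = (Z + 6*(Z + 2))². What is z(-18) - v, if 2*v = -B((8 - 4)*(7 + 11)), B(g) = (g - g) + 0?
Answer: 12996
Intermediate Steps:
B(g) = 0 (B(g) = 0 + 0 = 0)
z(Z) = (12 + 7*Z)² (z(Z) = (Z + 6*(2 + Z))² = (Z + (12 + 6*Z))² = (12 + 7*Z)²)
v = 0 (v = (-1*0)/2 = (½)*0 = 0)
z(-18) - v = (12 + 7*(-18))² - 1*0 = (12 - 126)² + 0 = (-114)² + 0 = 12996 + 0 = 12996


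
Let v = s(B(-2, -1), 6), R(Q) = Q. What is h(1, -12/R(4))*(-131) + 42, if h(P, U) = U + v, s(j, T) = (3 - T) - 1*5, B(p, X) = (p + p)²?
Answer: 1483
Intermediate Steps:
B(p, X) = 4*p² (B(p, X) = (2*p)² = 4*p²)
s(j, T) = -2 - T (s(j, T) = (3 - T) - 5 = -2 - T)
v = -8 (v = -2 - 1*6 = -2 - 6 = -8)
h(P, U) = -8 + U (h(P, U) = U - 8 = -8 + U)
h(1, -12/R(4))*(-131) + 42 = (-8 - 12/4)*(-131) + 42 = (-8 - 12*¼)*(-131) + 42 = (-8 - 3)*(-131) + 42 = -11*(-131) + 42 = 1441 + 42 = 1483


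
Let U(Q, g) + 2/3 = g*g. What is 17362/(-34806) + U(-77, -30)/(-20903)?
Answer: -65703347/121258303 ≈ -0.54185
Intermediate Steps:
U(Q, g) = -2/3 + g**2 (U(Q, g) = -2/3 + g*g = -2/3 + g**2)
17362/(-34806) + U(-77, -30)/(-20903) = 17362/(-34806) + (-2/3 + (-30)**2)/(-20903) = 17362*(-1/34806) + (-2/3 + 900)*(-1/20903) = -8681/17403 + (2698/3)*(-1/20903) = -8681/17403 - 2698/62709 = -65703347/121258303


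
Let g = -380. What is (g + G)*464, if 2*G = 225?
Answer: -124120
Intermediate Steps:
G = 225/2 (G = (1/2)*225 = 225/2 ≈ 112.50)
(g + G)*464 = (-380 + 225/2)*464 = -535/2*464 = -124120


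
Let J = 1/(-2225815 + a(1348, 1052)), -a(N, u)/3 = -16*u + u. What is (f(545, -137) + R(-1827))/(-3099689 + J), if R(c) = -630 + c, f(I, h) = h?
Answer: 2825482075/3376297497138 ≈ 0.00083686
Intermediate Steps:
a(N, u) = 45*u (a(N, u) = -3*(-16*u + u) = -(-45)*u = 45*u)
J = -1/2178475 (J = 1/(-2225815 + 45*1052) = 1/(-2225815 + 47340) = 1/(-2178475) = -1/2178475 ≈ -4.5904e-7)
(f(545, -137) + R(-1827))/(-3099689 + J) = (-137 + (-630 - 1827))/(-3099689 - 1/2178475) = (-137 - 2457)/(-6752594994276/2178475) = -2594*(-2178475/6752594994276) = 2825482075/3376297497138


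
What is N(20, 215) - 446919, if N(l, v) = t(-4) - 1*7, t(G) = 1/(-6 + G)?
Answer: -4469261/10 ≈ -4.4693e+5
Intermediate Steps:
N(l, v) = -71/10 (N(l, v) = 1/(-6 - 4) - 1*7 = 1/(-10) - 7 = -1/10 - 7 = -71/10)
N(20, 215) - 446919 = -71/10 - 446919 = -4469261/10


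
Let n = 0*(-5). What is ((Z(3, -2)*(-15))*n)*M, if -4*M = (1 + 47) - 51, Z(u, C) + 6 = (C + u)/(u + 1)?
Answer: 0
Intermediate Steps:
Z(u, C) = -6 + (C + u)/(1 + u) (Z(u, C) = -6 + (C + u)/(u + 1) = -6 + (C + u)/(1 + u))
n = 0
M = ¾ (M = -((1 + 47) - 51)/4 = -(48 - 51)/4 = -¼*(-3) = ¾ ≈ 0.75000)
((Z(3, -2)*(-15))*n)*M = ((((-6 - 2 - 5*3)/(1 + 3))*(-15))*0)*(¾) = ((((-6 - 2 - 15)/4)*(-15))*0)*(¾) = ((((¼)*(-23))*(-15))*0)*(¾) = (-23/4*(-15)*0)*(¾) = ((345/4)*0)*(¾) = 0*(¾) = 0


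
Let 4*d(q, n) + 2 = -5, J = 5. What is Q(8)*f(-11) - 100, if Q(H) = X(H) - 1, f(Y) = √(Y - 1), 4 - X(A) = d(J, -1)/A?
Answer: -100 + 103*I*√3/16 ≈ -100.0 + 11.15*I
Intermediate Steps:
d(q, n) = -7/4 (d(q, n) = -½ + (¼)*(-5) = -½ - 5/4 = -7/4)
X(A) = 4 + 7/(4*A) (X(A) = 4 - (-7)/(4*A) = 4 + 7/(4*A))
f(Y) = √(-1 + Y)
Q(H) = 3 + 7/(4*H) (Q(H) = (4 + 7/(4*H)) - 1 = 3 + 7/(4*H))
Q(8)*f(-11) - 100 = (3 + (7/4)/8)*√(-1 - 11) - 100 = (3 + (7/4)*(⅛))*√(-12) - 100 = (3 + 7/32)*(2*I*√3) - 100 = 103*(2*I*√3)/32 - 100 = 103*I*√3/16 - 100 = -100 + 103*I*√3/16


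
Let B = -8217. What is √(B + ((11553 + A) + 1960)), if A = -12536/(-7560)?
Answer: 13*√3110415/315 ≈ 72.785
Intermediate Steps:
A = 1567/945 (A = -12536*(-1/7560) = 1567/945 ≈ 1.6582)
√(B + ((11553 + A) + 1960)) = √(-8217 + ((11553 + 1567/945) + 1960)) = √(-8217 + (10919152/945 + 1960)) = √(-8217 + 12771352/945) = √(5006287/945) = 13*√3110415/315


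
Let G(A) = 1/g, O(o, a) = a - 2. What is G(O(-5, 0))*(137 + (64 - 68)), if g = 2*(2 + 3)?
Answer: 133/10 ≈ 13.300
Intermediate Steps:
O(o, a) = -2 + a
g = 10 (g = 2*5 = 10)
G(A) = 1/10
G(O(-5, 0))*(137 + (64 - 68)) = (137 + (64 - 68))/10 = (137 - 4)/10 = (1/10)*133 = 133/10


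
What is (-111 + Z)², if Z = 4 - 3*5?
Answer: 14884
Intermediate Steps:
Z = -11 (Z = 4 - 15 = -11)
(-111 + Z)² = (-111 - 11)² = (-122)² = 14884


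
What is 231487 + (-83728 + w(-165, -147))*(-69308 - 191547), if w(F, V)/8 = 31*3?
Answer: 21647022807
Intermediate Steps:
w(F, V) = 744 (w(F, V) = 8*(31*3) = 8*93 = 744)
231487 + (-83728 + w(-165, -147))*(-69308 - 191547) = 231487 + (-83728 + 744)*(-69308 - 191547) = 231487 - 82984*(-260855) = 231487 + 21646791320 = 21647022807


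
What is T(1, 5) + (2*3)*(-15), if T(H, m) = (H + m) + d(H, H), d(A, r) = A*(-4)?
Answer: -88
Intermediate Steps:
d(A, r) = -4*A
T(H, m) = m - 3*H (T(H, m) = (H + m) - 4*H = m - 3*H)
T(1, 5) + (2*3)*(-15) = (5 - 3*1) + (2*3)*(-15) = (5 - 3) + 6*(-15) = 2 - 90 = -88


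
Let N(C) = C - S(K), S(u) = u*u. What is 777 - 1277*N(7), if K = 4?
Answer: 12270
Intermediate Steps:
S(u) = u**2
N(C) = -16 + C (N(C) = C - 1*4**2 = C - 1*16 = C - 16 = -16 + C)
777 - 1277*N(7) = 777 - 1277*(-16 + 7) = 777 - 1277*(-9) = 777 + 11493 = 12270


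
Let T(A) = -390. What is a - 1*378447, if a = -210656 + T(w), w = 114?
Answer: -589493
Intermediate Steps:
a = -211046 (a = -210656 - 390 = -211046)
a - 1*378447 = -211046 - 1*378447 = -211046 - 378447 = -589493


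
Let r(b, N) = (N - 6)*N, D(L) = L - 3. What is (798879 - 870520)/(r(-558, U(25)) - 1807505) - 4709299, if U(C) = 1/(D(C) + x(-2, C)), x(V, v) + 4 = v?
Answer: -15738839750977389/3342077002 ≈ -4.7093e+6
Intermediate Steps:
D(L) = -3 + L
x(V, v) = -4 + v
U(C) = 1/(-7 + 2*C) (U(C) = 1/((-3 + C) + (-4 + C)) = 1/(-7 + 2*C))
r(b, N) = N*(-6 + N) (r(b, N) = (-6 + N)*N = N*(-6 + N))
(798879 - 870520)/(r(-558, U(25)) - 1807505) - 4709299 = (798879 - 870520)/((-6 + 1/(-7 + 2*25))/(-7 + 2*25) - 1807505) - 4709299 = -71641/((-6 + 1/(-7 + 50))/(-7 + 50) - 1807505) - 4709299 = -71641/((-6 + 1/43)/43 - 1807505) - 4709299 = -71641/((1/43)*(-257/43) - 1807505) - 4709299 = -71641/(-257/1849 - 1807505) - 4709299 = -71641/(-3342077002/1849) - 4709299 = -71641*(-1849/3342077002) - 4709299 = 132464209/3342077002 - 4709299 = -15738839750977389/3342077002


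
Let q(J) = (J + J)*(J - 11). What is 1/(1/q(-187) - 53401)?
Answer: -74052/3954450851 ≈ -1.8726e-5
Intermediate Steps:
q(J) = 2*J*(-11 + J) (q(J) = (2*J)*(-11 + J) = 2*J*(-11 + J))
1/(1/q(-187) - 53401) = 1/(1/(2*(-187)*(-11 - 187)) - 53401) = 1/(1/(2*(-187)*(-198)) - 53401) = 1/(1/74052 - 53401) = 1/(-3954450851/74052) = -74052/3954450851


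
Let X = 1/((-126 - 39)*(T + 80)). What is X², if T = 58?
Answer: 1/518472900 ≈ 1.9287e-9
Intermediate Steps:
X = -1/22770 (X = 1/((-126 - 39)*(58 + 80)) = 1/(-165*138) = 1/(-22770) = -1/22770 ≈ -4.3917e-5)
X² = (-1/22770)² = 1/518472900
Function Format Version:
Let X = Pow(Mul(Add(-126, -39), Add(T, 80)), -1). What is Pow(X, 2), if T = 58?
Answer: Rational(1, 518472900) ≈ 1.9287e-9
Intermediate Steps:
X = Rational(-1, 22770) (X = Pow(Mul(Add(-126, -39), Add(58, 80)), -1) = Pow(Mul(-165, 138), -1) = Pow(-22770, -1) = Rational(-1, 22770) ≈ -4.3917e-5)
Pow(X, 2) = Pow(Rational(-1, 22770), 2) = Rational(1, 518472900)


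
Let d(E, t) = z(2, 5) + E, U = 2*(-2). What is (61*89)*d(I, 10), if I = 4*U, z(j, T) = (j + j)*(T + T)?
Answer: 130296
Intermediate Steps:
z(j, T) = 4*T*j (z(j, T) = (2*j)*(2*T) = 4*T*j)
U = -4
I = -16 (I = 4*(-4) = -16)
d(E, t) = 40 + E (d(E, t) = 4*5*2 + E = 40 + E)
(61*89)*d(I, 10) = (61*89)*(40 - 16) = 5429*24 = 130296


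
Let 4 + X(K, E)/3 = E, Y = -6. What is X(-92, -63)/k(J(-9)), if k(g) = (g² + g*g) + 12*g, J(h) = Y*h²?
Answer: -67/155520 ≈ -0.00043081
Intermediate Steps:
X(K, E) = -12 + 3*E
J(h) = -6*h²
k(g) = 2*g² + 12*g (k(g) = (g² + g²) + 12*g = 2*g² + 12*g)
X(-92, -63)/k(J(-9)) = (-12 + 3*(-63))/((2*(-6*(-9)²)*(6 - 6*(-9)²))) = (-12 - 189)/((2*(-6*81)*(6 - 6*81))) = -201*(-1/(972*(6 - 486))) = -201/(2*(-486)*(-480)) = -201/466560 = -201*1/466560 = -67/155520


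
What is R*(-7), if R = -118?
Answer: 826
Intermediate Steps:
R*(-7) = -118*(-7) = 826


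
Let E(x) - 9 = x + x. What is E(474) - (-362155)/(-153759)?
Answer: 146785208/153759 ≈ 954.64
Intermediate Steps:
E(x) = 9 + 2*x (E(x) = 9 + (x + x) = 9 + 2*x)
E(474) - (-362155)/(-153759) = (9 + 2*474) - (-362155)/(-153759) = (9 + 948) - (-362155)*(-1)/153759 = 957 - 1*362155/153759 = 957 - 362155/153759 = 146785208/153759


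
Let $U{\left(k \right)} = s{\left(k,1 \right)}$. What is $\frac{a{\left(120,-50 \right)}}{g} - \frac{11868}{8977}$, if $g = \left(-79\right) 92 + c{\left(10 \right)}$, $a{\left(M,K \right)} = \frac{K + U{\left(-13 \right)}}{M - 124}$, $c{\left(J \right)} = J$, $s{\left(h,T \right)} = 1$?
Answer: $- \frac{1806239}{1364504} \approx -1.3237$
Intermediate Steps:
$U{\left(k \right)} = 1$
$a{\left(M,K \right)} = \frac{1 + K}{-124 + M}$ ($a{\left(M,K \right)} = \frac{K + 1}{M - 124} = \frac{1 + K}{-124 + M}$)
$g = -7258$ ($g = \left(-79\right) 92 + 10 = -7268 + 10 = -7258$)
$\frac{a{\left(120,-50 \right)}}{g} - \frac{11868}{8977} = \frac{\frac{1}{-124 + 120} \left(1 - 50\right)}{-7258} - \frac{11868}{8977} = \frac{1}{-4} \left(-49\right) \left(- \frac{1}{7258}\right) - \frac{11868}{8977} = \left(- \frac{1}{4}\right) \left(-49\right) \left(- \frac{1}{7258}\right) - \frac{11868}{8977} = \frac{49}{4} \left(- \frac{1}{7258}\right) - \frac{11868}{8977} = - \frac{49}{29032} - \frac{11868}{8977} = - \frac{1806239}{1364504}$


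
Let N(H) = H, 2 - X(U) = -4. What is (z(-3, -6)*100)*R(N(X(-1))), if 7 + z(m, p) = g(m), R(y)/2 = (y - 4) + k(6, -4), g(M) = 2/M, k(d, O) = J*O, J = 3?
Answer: 46000/3 ≈ 15333.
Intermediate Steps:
X(U) = 6 (X(U) = 2 - 1*(-4) = 2 + 4 = 6)
k(d, O) = 3*O
R(y) = -32 + 2*y (R(y) = 2*((y - 4) + 3*(-4)) = 2*((-4 + y) - 12) = 2*(-16 + y) = -32 + 2*y)
z(m, p) = -7 + 2/m
(z(-3, -6)*100)*R(N(X(-1))) = ((-7 + 2/(-3))*100)*(-32 + 2*6) = ((-7 + 2*(-⅓))*100)*(-32 + 12) = ((-7 - ⅔)*100)*(-20) = -23/3*100*(-20) = -2300/3*(-20) = 46000/3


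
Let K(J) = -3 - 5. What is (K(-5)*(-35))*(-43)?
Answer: -12040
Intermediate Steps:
K(J) = -8
(K(-5)*(-35))*(-43) = -8*(-35)*(-43) = 280*(-43) = -12040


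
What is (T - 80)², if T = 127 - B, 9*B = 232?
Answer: 36481/81 ≈ 450.38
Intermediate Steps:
B = 232/9 (B = (⅑)*232 = 232/9 ≈ 25.778)
T = 911/9 (T = 127 - 1*232/9 = 127 - 232/9 = 911/9 ≈ 101.22)
(T - 80)² = (911/9 - 80)² = (191/9)² = 36481/81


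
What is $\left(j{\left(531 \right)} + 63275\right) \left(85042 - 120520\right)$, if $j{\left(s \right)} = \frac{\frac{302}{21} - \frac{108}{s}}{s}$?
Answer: $- \frac{54700781336874}{24367} \approx -2.2449 \cdot 10^{9}$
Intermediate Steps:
$j{\left(s \right)} = \frac{\frac{302}{21} - \frac{108}{s}}{s}$ ($j{\left(s \right)} = \frac{302 \cdot \frac{1}{21} - \frac{108}{s}}{s} = \frac{\frac{302}{21} - \frac{108}{s}}{s}$)
$\left(j{\left(531 \right)} + 63275\right) \left(85042 - 120520\right) = \left(\frac{2 \left(-1134 + 151 \cdot 531\right)}{21 \cdot 281961} + 63275\right) \left(85042 - 120520\right) = \left(\frac{2}{21} \cdot \frac{1}{281961} \left(-1134 + 80181\right) + 63275\right) \left(-35478\right) = \left(\frac{2}{21} \cdot \frac{1}{281961} \cdot 79047 + 63275\right) \left(-35478\right) = \left(\frac{17566}{657909} + 63275\right) \left(-35478\right) = \frac{41629209541}{657909} \left(-35478\right) = - \frac{54700781336874}{24367}$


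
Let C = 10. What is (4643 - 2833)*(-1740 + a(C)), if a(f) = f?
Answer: -3131300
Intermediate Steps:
(4643 - 2833)*(-1740 + a(C)) = (4643 - 2833)*(-1740 + 10) = 1810*(-1730) = -3131300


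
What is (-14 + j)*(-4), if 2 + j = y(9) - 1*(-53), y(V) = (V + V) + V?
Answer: -256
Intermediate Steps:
y(V) = 3*V (y(V) = 2*V + V = 3*V)
j = 78 (j = -2 + (3*9 - 1*(-53)) = -2 + (27 + 53) = -2 + 80 = 78)
(-14 + j)*(-4) = (-14 + 78)*(-4) = 64*(-4) = -256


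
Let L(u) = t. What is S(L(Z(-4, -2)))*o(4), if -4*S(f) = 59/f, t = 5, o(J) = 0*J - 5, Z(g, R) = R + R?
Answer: 59/4 ≈ 14.750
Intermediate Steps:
Z(g, R) = 2*R
o(J) = -5 (o(J) = 0 - 5 = -5)
L(u) = 5
S(f) = -59/(4*f)
S(L(Z(-4, -2)))*o(4) = -59/4/5*(-5) = -59/4*1/5*(-5) = -59/20*(-5) = 59/4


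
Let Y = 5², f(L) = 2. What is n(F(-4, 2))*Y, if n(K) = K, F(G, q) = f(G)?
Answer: 50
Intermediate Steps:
F(G, q) = 2
Y = 25
n(F(-4, 2))*Y = 2*25 = 50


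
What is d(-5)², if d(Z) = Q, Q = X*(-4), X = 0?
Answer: 0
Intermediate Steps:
Q = 0 (Q = 0*(-4) = 0)
d(Z) = 0
d(-5)² = 0² = 0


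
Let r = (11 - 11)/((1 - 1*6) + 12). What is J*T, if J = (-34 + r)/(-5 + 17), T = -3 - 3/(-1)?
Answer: 0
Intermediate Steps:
r = 0 (r = 0/((1 - 6) + 12) = 0/(-5 + 12) = 0/7 = 0*(⅐) = 0)
T = 0 (T = -3 - 3*(-1) = -3 - 1*(-3) = -3 + 3 = 0)
J = -17/6 (J = (-34 + 0)/(-5 + 17) = -34/12 = -34*1/12 = -17/6 ≈ -2.8333)
J*T = -17/6*0 = 0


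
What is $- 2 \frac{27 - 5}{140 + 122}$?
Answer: $- \frac{22}{131} \approx -0.16794$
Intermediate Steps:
$- 2 \frac{27 - 5}{140 + 122} = - 2 \cdot \frac{22}{262} = - 2 \cdot 22 \cdot \frac{1}{262} = \left(-2\right) \frac{11}{131} = - \frac{22}{131}$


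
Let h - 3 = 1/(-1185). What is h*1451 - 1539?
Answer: 3333139/1185 ≈ 2812.8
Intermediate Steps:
h = 3554/1185 (h = 3 + 1/(-1185) = 3 - 1/1185 = 3554/1185 ≈ 2.9992)
h*1451 - 1539 = (3554/1185)*1451 - 1539 = 5156854/1185 - 1539 = 3333139/1185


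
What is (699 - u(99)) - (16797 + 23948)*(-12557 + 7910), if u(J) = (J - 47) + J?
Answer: 189342563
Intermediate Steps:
u(J) = -47 + 2*J (u(J) = (-47 + J) + J = -47 + 2*J)
(699 - u(99)) - (16797 + 23948)*(-12557 + 7910) = (699 - (-47 + 2*99)) - (16797 + 23948)*(-12557 + 7910) = (699 - (-47 + 198)) - 40745*(-4647) = (699 - 1*151) - 1*(-189342015) = (699 - 151) + 189342015 = 548 + 189342015 = 189342563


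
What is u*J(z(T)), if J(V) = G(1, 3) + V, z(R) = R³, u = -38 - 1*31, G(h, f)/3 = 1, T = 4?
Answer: -4623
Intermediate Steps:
G(h, f) = 3 (G(h, f) = 3*1 = 3)
u = -69 (u = -38 - 31 = -69)
J(V) = 3 + V
u*J(z(T)) = -69*(3 + 4³) = -69*(3 + 64) = -69*67 = -4623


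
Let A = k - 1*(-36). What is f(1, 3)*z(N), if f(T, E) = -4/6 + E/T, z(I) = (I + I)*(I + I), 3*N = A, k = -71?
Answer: 34300/27 ≈ 1270.4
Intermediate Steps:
A = -35 (A = -71 - 1*(-36) = -71 + 36 = -35)
N = -35/3 (N = (⅓)*(-35) = -35/3 ≈ -11.667)
z(I) = 4*I² (z(I) = (2*I)*(2*I) = 4*I²)
f(T, E) = -⅔ + E/T (f(T, E) = -4*⅙ + E/T = -⅔ + E/T)
f(1, 3)*z(N) = (-⅔ + 3/1)*(4*(-35/3)²) = (-⅔ + 3*1)*(4*(1225/9)) = (-⅔ + 3)*(4900/9) = (7/3)*(4900/9) = 34300/27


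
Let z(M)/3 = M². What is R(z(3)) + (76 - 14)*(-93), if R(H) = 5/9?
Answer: -51889/9 ≈ -5765.4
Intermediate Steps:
z(M) = 3*M²
R(H) = 5/9 (R(H) = 5*(⅑) = 5/9)
R(z(3)) + (76 - 14)*(-93) = 5/9 + (76 - 14)*(-93) = 5/9 + 62*(-93) = 5/9 - 5766 = -51889/9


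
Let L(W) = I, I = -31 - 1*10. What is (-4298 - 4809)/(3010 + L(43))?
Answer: -9107/2969 ≈ -3.0674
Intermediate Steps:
I = -41 (I = -31 - 10 = -41)
L(W) = -41
(-4298 - 4809)/(3010 + L(43)) = (-4298 - 4809)/(3010 - 41) = -9107/2969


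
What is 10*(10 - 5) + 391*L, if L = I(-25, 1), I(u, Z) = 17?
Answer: 6697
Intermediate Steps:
L = 17
10*(10 - 5) + 391*L = 10*(10 - 5) + 391*17 = 10*5 + 6647 = 50 + 6647 = 6697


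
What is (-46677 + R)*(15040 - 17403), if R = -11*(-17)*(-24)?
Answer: 120902895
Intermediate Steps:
R = -4488 (R = 187*(-24) = -4488)
(-46677 + R)*(15040 - 17403) = (-46677 - 4488)*(15040 - 17403) = -51165*(-2363) = 120902895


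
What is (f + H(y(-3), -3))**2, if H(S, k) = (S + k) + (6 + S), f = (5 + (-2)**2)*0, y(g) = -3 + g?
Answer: 81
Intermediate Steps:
f = 0 (f = (5 + 4)*0 = 9*0 = 0)
H(S, k) = 6 + k + 2*S
(f + H(y(-3), -3))**2 = (0 + (6 - 3 + 2*(-3 - 3)))**2 = (0 + (6 - 3 + 2*(-6)))**2 = (0 + (6 - 3 - 12))**2 = (0 - 9)**2 = (-9)**2 = 81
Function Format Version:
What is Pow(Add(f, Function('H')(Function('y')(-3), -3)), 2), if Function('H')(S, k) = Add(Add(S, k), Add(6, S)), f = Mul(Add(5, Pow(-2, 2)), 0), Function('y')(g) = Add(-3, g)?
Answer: 81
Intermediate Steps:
f = 0 (f = Mul(Add(5, 4), 0) = Mul(9, 0) = 0)
Function('H')(S, k) = Add(6, k, Mul(2, S))
Pow(Add(f, Function('H')(Function('y')(-3), -3)), 2) = Pow(Add(0, Add(6, -3, Mul(2, Add(-3, -3)))), 2) = Pow(Add(0, Add(6, -3, Mul(2, -6))), 2) = Pow(Add(0, Add(6, -3, -12)), 2) = Pow(Add(0, -9), 2) = Pow(-9, 2) = 81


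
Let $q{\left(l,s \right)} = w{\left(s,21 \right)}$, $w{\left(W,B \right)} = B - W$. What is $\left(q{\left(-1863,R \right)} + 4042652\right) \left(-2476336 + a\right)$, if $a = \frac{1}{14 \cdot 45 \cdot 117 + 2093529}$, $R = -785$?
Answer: $- \frac{21700478739209015774}{2167239} \approx -1.0013 \cdot 10^{13}$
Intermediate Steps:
$q{\left(l,s \right)} = 21 - s$
$a = \frac{1}{2167239}$ ($a = \frac{1}{630 \cdot 117 + 2093529} = \frac{1}{73710 + 2093529} = \frac{1}{2167239} \approx 4.6142 \cdot 10^{-7}$)
$\left(q{\left(-1863,R \right)} + 4042652\right) \left(-2476336 + a\right) = \left(\left(21 - -785\right) + 4042652\right) \left(-2476336 + \frac{1}{2167239}\right) = \left(\left(21 + 785\right) + 4042652\right) \left(- \frac{5366811956303}{2167239}\right) = \left(806 + 4042652\right) \left(- \frac{5366811956303}{2167239}\right) = 4043458 \left(- \frac{5366811956303}{2167239}\right) = - \frac{21700478739209015774}{2167239}$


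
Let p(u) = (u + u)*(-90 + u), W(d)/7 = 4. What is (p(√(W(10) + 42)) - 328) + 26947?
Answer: 26759 - 180*√70 ≈ 25253.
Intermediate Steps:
W(d) = 28 (W(d) = 7*4 = 28)
p(u) = 2*u*(-90 + u) (p(u) = (2*u)*(-90 + u) = 2*u*(-90 + u))
(p(√(W(10) + 42)) - 328) + 26947 = (2*√(28 + 42)*(-90 + √(28 + 42)) - 328) + 26947 = (2*√70*(-90 + √70) - 328) + 26947 = (-328 + 2*√70*(-90 + √70)) + 26947 = 26619 + 2*√70*(-90 + √70)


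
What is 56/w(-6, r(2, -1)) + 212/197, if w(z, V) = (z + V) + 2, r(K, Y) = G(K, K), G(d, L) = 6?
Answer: 5728/197 ≈ 29.076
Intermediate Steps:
r(K, Y) = 6
w(z, V) = 2 + V + z (w(z, V) = (V + z) + 2 = 2 + V + z)
56/w(-6, r(2, -1)) + 212/197 = 56/(2 + 6 - 6) + 212/197 = 56/2 + 212*(1/197) = 56*(½) + 212/197 = 28 + 212/197 = 5728/197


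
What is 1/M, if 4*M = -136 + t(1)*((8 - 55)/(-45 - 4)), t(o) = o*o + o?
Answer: -98/3285 ≈ -0.029833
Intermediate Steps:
t(o) = o + o² (t(o) = o² + o = o + o²)
M = -3285/98 (M = (-136 + (1*(1 + 1))*((8 - 55)/(-45 - 4)))/4 = (-136 + (1*2)*(-47/(-49)))/4 = (-136 + 2*(-47*(-1/49)))/4 = (-136 + 2*(47/49))/4 = (-136 + 94/49)/4 = (¼)*(-6570/49) = -3285/98 ≈ -33.520)
1/M = 1/(-3285/98) = -98/3285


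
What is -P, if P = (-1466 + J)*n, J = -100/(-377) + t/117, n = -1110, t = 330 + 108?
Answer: -611799440/377 ≈ -1.6228e+6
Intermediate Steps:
t = 438
J = 4534/1131 (J = -100/(-377) + 438/117 = -100*(-1/377) + 438*(1/117) = 100/377 + 146/39 = 4534/1131 ≈ 4.0088)
P = 611799440/377 (P = (-1466 + 4534/1131)*(-1110) = -1653512/1131*(-1110) = 611799440/377 ≈ 1.6228e+6)
-P = -1*611799440/377 = -611799440/377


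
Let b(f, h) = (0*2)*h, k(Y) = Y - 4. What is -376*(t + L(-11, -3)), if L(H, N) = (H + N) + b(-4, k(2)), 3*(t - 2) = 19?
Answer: 6392/3 ≈ 2130.7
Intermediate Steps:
k(Y) = -4 + Y
t = 25/3 (t = 2 + (⅓)*19 = 2 + 19/3 = 25/3 ≈ 8.3333)
b(f, h) = 0 (b(f, h) = 0*h = 0)
L(H, N) = H + N (L(H, N) = (H + N) + 0 = H + N)
-376*(t + L(-11, -3)) = -376*(25/3 + (-11 - 3)) = -376*(25/3 - 14) = -376*(-17/3) = 6392/3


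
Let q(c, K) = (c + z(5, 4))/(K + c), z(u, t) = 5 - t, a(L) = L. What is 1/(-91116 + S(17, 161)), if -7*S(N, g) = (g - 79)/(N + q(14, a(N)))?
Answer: -1897/172848323 ≈ -1.0975e-5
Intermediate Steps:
q(c, K) = (1 + c)/(K + c) (q(c, K) = (c + (5 - 1*4))/(K + c) = (c + (5 - 4))/(K + c) = (c + 1)/(K + c) = (1 + c)/(K + c))
S(N, g) = -(-79 + g)/(7*(N + 15/(14 + N))) (S(N, g) = -(g - 79)/(7*(N + (1 + 14)/(N + 14))) = -(-79 + g)/(7*(N + 15/(14 + N))))
1/(-91116 + S(17, 161)) = 1/(-91116 - (-79 + 161)*(14 + 17)/(105 + 7*17*(14 + 17))) = 1/(-91116 - 1*82*31/(105 + 7*17*31)) = 1/(-91116 - 1*82*31/(105 + 3689)) = 1/(-91116 - 1*82*31/3794) = 1/(-91116 - 1*1/3794*82*31) = 1/(-91116 - 1271/1897) = 1/(-172848323/1897) = -1897/172848323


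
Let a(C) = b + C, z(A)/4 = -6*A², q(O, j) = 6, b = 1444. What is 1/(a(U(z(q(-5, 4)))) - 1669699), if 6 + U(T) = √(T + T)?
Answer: -556087/927698255283 - 8*I*√3/927698255283 ≈ -5.9943e-7 - 1.4936e-11*I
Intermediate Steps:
z(A) = -24*A² (z(A) = 4*(-6*A²) = -24*A²)
U(T) = -6 + √2*√T (U(T) = -6 + √(T + T) = -6 + √(2*T) = -6 + √2*√T)
a(C) = 1444 + C
1/(a(U(z(q(-5, 4)))) - 1669699) = 1/((1444 + (-6 + √2*√(-24*6²))) - 1669699) = 1/((1444 + (-6 + √2*√(-24*36))) - 1669699) = 1/((1444 + (-6 + √2*√(-864))) - 1669699) = 1/((1444 + (-6 + √2*(12*I*√6))) - 1669699) = 1/((1444 + (-6 + 24*I*√3)) - 1669699) = 1/((1438 + 24*I*√3) - 1669699) = 1/(-1668261 + 24*I*√3)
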